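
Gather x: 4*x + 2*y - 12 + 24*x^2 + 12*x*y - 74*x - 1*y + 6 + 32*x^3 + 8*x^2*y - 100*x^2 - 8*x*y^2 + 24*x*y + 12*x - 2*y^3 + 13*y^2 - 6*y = 32*x^3 + x^2*(8*y - 76) + x*(-8*y^2 + 36*y - 58) - 2*y^3 + 13*y^2 - 5*y - 6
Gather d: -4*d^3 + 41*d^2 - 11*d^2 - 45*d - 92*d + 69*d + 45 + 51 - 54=-4*d^3 + 30*d^2 - 68*d + 42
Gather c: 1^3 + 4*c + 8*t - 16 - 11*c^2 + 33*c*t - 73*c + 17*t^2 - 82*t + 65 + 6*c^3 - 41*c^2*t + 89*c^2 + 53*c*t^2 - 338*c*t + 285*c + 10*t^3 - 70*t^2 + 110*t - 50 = 6*c^3 + c^2*(78 - 41*t) + c*(53*t^2 - 305*t + 216) + 10*t^3 - 53*t^2 + 36*t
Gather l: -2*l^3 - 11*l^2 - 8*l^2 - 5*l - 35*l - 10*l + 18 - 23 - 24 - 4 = -2*l^3 - 19*l^2 - 50*l - 33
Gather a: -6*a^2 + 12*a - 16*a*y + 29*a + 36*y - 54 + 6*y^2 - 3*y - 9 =-6*a^2 + a*(41 - 16*y) + 6*y^2 + 33*y - 63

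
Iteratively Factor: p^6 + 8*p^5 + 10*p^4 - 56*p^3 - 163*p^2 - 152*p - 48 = (p + 1)*(p^5 + 7*p^4 + 3*p^3 - 59*p^2 - 104*p - 48) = (p + 1)*(p + 4)*(p^4 + 3*p^3 - 9*p^2 - 23*p - 12) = (p + 1)*(p + 4)^2*(p^3 - p^2 - 5*p - 3) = (p - 3)*(p + 1)*(p + 4)^2*(p^2 + 2*p + 1) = (p - 3)*(p + 1)^2*(p + 4)^2*(p + 1)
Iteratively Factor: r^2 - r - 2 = (r - 2)*(r + 1)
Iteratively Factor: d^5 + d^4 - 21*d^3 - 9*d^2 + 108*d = (d)*(d^4 + d^3 - 21*d^2 - 9*d + 108) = d*(d + 4)*(d^3 - 3*d^2 - 9*d + 27) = d*(d - 3)*(d + 4)*(d^2 - 9) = d*(d - 3)^2*(d + 4)*(d + 3)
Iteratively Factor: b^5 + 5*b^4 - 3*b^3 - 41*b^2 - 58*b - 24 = (b + 4)*(b^4 + b^3 - 7*b^2 - 13*b - 6) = (b + 1)*(b + 4)*(b^3 - 7*b - 6) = (b + 1)*(b + 2)*(b + 4)*(b^2 - 2*b - 3) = (b - 3)*(b + 1)*(b + 2)*(b + 4)*(b + 1)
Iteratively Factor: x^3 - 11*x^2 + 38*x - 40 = (x - 4)*(x^2 - 7*x + 10) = (x - 5)*(x - 4)*(x - 2)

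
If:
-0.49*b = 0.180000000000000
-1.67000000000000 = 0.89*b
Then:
No Solution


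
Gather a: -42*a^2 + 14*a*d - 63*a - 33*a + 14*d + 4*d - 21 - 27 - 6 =-42*a^2 + a*(14*d - 96) + 18*d - 54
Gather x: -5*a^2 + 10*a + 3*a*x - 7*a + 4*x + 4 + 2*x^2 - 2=-5*a^2 + 3*a + 2*x^2 + x*(3*a + 4) + 2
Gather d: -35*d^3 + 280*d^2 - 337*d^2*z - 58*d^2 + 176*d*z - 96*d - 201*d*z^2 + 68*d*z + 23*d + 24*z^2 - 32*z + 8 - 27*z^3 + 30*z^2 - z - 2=-35*d^3 + d^2*(222 - 337*z) + d*(-201*z^2 + 244*z - 73) - 27*z^3 + 54*z^2 - 33*z + 6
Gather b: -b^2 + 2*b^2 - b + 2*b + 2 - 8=b^2 + b - 6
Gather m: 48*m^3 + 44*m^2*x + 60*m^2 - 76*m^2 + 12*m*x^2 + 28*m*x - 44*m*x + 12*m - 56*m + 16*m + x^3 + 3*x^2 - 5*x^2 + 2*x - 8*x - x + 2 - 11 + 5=48*m^3 + m^2*(44*x - 16) + m*(12*x^2 - 16*x - 28) + x^3 - 2*x^2 - 7*x - 4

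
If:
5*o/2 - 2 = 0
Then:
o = 4/5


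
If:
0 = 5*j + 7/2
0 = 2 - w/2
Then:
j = -7/10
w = 4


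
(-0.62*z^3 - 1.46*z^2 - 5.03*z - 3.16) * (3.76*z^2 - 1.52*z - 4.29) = -2.3312*z^5 - 4.5472*z^4 - 14.0338*z^3 + 2.0274*z^2 + 26.3819*z + 13.5564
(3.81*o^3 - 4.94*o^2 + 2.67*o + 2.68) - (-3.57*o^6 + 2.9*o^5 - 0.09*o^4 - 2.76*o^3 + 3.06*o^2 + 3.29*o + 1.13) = 3.57*o^6 - 2.9*o^5 + 0.09*o^4 + 6.57*o^3 - 8.0*o^2 - 0.62*o + 1.55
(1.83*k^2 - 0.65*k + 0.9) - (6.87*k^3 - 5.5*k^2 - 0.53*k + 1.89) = -6.87*k^3 + 7.33*k^2 - 0.12*k - 0.99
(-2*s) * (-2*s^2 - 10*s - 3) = 4*s^3 + 20*s^2 + 6*s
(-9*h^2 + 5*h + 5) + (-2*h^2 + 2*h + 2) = -11*h^2 + 7*h + 7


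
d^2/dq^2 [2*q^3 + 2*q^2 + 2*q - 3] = 12*q + 4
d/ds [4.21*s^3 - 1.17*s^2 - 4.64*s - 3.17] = 12.63*s^2 - 2.34*s - 4.64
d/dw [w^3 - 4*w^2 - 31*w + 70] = 3*w^2 - 8*w - 31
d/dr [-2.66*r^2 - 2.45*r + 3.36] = -5.32*r - 2.45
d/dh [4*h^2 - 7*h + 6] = 8*h - 7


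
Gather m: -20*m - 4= -20*m - 4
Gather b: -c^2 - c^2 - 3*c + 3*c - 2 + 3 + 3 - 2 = 2 - 2*c^2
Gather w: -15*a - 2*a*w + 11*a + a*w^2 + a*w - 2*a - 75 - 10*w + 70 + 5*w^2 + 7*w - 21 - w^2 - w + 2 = -6*a + w^2*(a + 4) + w*(-a - 4) - 24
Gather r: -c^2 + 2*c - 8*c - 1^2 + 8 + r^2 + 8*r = -c^2 - 6*c + r^2 + 8*r + 7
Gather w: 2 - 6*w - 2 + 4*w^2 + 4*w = 4*w^2 - 2*w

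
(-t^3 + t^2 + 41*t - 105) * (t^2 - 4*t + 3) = -t^5 + 5*t^4 + 34*t^3 - 266*t^2 + 543*t - 315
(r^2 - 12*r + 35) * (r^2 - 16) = r^4 - 12*r^3 + 19*r^2 + 192*r - 560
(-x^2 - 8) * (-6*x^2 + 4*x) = 6*x^4 - 4*x^3 + 48*x^2 - 32*x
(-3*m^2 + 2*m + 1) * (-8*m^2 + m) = 24*m^4 - 19*m^3 - 6*m^2 + m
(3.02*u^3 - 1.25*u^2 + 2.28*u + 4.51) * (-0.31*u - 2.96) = -0.9362*u^4 - 8.5517*u^3 + 2.9932*u^2 - 8.1469*u - 13.3496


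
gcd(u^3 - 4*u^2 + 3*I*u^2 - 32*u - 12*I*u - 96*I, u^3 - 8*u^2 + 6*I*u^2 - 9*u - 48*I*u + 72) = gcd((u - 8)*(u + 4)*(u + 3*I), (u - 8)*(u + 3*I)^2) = u^2 + u*(-8 + 3*I) - 24*I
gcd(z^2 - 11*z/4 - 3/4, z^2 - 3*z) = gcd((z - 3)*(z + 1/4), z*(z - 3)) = z - 3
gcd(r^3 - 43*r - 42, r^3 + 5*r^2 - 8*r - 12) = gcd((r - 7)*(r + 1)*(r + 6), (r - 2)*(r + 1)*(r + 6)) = r^2 + 7*r + 6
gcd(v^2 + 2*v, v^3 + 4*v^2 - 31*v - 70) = v + 2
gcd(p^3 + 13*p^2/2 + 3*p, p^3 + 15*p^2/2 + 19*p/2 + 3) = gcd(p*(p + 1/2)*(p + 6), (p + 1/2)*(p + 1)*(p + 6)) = p^2 + 13*p/2 + 3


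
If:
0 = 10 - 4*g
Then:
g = 5/2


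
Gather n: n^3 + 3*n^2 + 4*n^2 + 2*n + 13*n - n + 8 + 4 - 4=n^3 + 7*n^2 + 14*n + 8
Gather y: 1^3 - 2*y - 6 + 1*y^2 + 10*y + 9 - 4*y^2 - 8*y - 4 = -3*y^2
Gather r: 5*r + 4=5*r + 4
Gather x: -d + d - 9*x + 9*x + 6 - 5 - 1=0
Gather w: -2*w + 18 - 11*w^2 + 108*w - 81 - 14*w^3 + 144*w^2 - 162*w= -14*w^3 + 133*w^2 - 56*w - 63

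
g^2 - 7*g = g*(g - 7)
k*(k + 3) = k^2 + 3*k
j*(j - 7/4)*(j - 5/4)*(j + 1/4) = j^4 - 11*j^3/4 + 23*j^2/16 + 35*j/64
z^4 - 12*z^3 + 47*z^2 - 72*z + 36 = (z - 6)*(z - 3)*(z - 2)*(z - 1)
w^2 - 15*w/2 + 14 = (w - 4)*(w - 7/2)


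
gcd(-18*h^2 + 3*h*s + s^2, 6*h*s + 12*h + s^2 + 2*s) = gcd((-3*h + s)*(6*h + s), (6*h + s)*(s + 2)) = 6*h + s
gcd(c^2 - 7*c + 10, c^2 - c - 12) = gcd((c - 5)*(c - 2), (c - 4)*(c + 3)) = 1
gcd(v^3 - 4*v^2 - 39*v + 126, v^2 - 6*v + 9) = v - 3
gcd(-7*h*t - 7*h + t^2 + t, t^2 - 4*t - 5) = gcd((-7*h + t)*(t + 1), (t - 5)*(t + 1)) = t + 1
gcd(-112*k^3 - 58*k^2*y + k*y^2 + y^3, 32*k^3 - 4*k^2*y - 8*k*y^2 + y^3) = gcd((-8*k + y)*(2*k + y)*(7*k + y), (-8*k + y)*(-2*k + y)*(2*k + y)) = -16*k^2 - 6*k*y + y^2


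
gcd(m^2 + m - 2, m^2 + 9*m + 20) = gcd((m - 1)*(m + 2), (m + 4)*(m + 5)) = 1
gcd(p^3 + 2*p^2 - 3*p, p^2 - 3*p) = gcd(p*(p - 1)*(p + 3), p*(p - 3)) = p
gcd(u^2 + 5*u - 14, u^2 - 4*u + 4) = u - 2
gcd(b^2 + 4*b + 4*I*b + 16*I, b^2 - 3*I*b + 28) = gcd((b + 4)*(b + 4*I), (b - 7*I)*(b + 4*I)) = b + 4*I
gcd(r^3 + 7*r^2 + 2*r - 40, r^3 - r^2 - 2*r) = r - 2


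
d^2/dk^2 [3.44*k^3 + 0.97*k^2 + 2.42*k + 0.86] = 20.64*k + 1.94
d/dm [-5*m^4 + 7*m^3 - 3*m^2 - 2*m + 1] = -20*m^3 + 21*m^2 - 6*m - 2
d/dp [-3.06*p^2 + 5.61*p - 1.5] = 5.61 - 6.12*p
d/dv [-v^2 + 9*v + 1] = 9 - 2*v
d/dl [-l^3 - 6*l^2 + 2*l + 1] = -3*l^2 - 12*l + 2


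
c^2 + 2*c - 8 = (c - 2)*(c + 4)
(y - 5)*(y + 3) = y^2 - 2*y - 15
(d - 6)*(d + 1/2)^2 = d^3 - 5*d^2 - 23*d/4 - 3/2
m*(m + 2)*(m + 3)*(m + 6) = m^4 + 11*m^3 + 36*m^2 + 36*m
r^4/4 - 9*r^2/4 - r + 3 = (r/2 + 1)^2*(r - 3)*(r - 1)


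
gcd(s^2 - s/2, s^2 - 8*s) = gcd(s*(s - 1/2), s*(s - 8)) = s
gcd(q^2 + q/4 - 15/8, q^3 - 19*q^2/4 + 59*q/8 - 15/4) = q - 5/4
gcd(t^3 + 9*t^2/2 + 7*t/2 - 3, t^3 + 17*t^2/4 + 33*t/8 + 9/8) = t + 3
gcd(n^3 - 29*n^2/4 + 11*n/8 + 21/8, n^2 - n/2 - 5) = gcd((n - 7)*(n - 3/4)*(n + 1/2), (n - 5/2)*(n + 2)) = 1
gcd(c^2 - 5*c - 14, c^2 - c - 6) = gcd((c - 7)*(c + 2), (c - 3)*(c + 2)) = c + 2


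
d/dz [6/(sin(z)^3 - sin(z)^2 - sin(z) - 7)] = 6*(-3*sin(z)^2 + 2*sin(z) + 1)*cos(z)/(-sin(z)^3 + sin(z)^2 + sin(z) + 7)^2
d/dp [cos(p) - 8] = -sin(p)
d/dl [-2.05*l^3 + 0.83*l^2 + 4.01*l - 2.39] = -6.15*l^2 + 1.66*l + 4.01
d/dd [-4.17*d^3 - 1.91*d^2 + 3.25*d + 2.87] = -12.51*d^2 - 3.82*d + 3.25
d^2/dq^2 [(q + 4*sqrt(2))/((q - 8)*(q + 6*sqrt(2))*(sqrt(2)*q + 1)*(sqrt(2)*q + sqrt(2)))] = (12*sqrt(2)*q^7 - 112*sqrt(2)*q^6 + 368*q^6 - 3318*q^5 + 2349*sqrt(2)*q^5 - 18501*sqrt(2)*q^4 + 16818*q^4 - 74900*q^3 + 47453*sqrt(2)*q^3 + 9072*sqrt(2)*q^2 + 192696*q^2 + 111120*sqrt(2)*q + 188832*q + 30912*sqrt(2) + 103232)/(2*sqrt(2)*q^12 - 42*sqrt(2)*q^11 + 78*q^11 - 1638*q^10 + 789*sqrt(2)*q^10 - 11417*sqrt(2)*q^9 + 12727*q^9 - 66339*q^8 + 68079*sqrt(2)*q^8 - 74907*sqrt(2)*q^7 + 311415*q^7 - 134170*sqrt(2)*q^6 - 185731*q^6 - 2777424*q^5 - 761670*sqrt(2)*q^5 - 3430752*sqrt(2)*q^4 - 4230408*q^4 - 4381776*sqrt(2)*q^3 - 4367168*q^3 - 3773952*q^2 - 2093184*sqrt(2)*q^2 - 1437696*q - 580608*sqrt(2)*q - 221184*sqrt(2))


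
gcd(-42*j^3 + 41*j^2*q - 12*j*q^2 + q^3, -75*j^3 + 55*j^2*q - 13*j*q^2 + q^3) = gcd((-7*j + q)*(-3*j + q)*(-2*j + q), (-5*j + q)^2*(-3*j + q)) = -3*j + q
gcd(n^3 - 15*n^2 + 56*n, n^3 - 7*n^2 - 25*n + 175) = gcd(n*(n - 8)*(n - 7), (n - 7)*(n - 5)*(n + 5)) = n - 7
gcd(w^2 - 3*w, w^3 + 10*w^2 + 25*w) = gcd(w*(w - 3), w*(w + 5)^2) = w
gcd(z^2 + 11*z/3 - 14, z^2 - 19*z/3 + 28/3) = z - 7/3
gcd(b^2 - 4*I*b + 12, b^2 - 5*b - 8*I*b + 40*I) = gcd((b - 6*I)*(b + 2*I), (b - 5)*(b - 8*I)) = 1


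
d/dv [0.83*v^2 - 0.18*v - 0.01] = 1.66*v - 0.18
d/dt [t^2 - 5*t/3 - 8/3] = 2*t - 5/3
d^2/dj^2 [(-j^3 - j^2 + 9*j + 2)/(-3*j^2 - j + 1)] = 32*(-5*j^3 - 3*j^2 - 6*j - 1)/(27*j^6 + 27*j^5 - 18*j^4 - 17*j^3 + 6*j^2 + 3*j - 1)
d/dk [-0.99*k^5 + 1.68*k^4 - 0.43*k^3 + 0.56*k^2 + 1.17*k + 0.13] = -4.95*k^4 + 6.72*k^3 - 1.29*k^2 + 1.12*k + 1.17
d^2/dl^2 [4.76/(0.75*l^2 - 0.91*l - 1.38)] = (5.355*l^2 - 6.4974*l - 4.76*(1.5*l - 0.91)*(3.0*l - 1.82) - 9.8532)/(-0.75*l^2 + 0.91*l + 1.38)^3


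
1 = 1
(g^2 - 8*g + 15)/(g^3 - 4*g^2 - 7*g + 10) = (g - 3)/(g^2 + g - 2)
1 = 1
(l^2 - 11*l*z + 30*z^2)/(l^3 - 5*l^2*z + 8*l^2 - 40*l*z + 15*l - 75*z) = (l - 6*z)/(l^2 + 8*l + 15)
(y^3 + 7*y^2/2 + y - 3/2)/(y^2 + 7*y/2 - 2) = (y^2 + 4*y + 3)/(y + 4)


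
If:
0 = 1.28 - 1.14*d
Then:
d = 1.12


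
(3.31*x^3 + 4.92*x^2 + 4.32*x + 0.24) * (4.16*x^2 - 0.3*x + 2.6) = 13.7696*x^5 + 19.4742*x^4 + 25.1012*x^3 + 12.4944*x^2 + 11.16*x + 0.624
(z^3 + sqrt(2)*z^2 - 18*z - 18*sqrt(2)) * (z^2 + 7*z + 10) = z^5 + sqrt(2)*z^4 + 7*z^4 - 8*z^3 + 7*sqrt(2)*z^3 - 126*z^2 - 8*sqrt(2)*z^2 - 180*z - 126*sqrt(2)*z - 180*sqrt(2)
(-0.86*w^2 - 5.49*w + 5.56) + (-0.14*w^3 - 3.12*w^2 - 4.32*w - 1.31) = -0.14*w^3 - 3.98*w^2 - 9.81*w + 4.25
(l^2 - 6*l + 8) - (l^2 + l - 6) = 14 - 7*l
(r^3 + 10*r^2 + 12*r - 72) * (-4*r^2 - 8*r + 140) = -4*r^5 - 48*r^4 + 12*r^3 + 1592*r^2 + 2256*r - 10080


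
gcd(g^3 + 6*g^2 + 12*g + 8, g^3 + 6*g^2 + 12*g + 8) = g^3 + 6*g^2 + 12*g + 8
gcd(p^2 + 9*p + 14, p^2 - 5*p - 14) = p + 2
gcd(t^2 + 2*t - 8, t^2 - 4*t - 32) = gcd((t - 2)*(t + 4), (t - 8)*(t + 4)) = t + 4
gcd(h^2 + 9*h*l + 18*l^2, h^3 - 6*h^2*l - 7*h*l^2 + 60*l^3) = h + 3*l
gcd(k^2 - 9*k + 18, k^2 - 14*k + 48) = k - 6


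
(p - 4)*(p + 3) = p^2 - p - 12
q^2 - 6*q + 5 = (q - 5)*(q - 1)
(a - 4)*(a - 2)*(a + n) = a^3 + a^2*n - 6*a^2 - 6*a*n + 8*a + 8*n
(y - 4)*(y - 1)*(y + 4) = y^3 - y^2 - 16*y + 16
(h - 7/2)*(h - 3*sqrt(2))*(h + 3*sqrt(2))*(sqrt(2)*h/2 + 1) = sqrt(2)*h^4/2 - 7*sqrt(2)*h^3/4 + h^3 - 9*sqrt(2)*h^2 - 7*h^2/2 - 18*h + 63*sqrt(2)*h/2 + 63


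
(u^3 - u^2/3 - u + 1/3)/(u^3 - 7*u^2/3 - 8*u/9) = 3*(-3*u^3 + u^2 + 3*u - 1)/(u*(-9*u^2 + 21*u + 8))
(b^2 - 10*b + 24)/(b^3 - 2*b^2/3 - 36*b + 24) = 3*(b - 4)/(3*b^2 + 16*b - 12)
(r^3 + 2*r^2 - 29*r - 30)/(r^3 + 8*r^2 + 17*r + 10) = (r^2 + r - 30)/(r^2 + 7*r + 10)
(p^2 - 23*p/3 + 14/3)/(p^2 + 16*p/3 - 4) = (p - 7)/(p + 6)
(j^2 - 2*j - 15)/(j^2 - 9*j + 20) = (j + 3)/(j - 4)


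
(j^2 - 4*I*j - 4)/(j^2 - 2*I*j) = (j - 2*I)/j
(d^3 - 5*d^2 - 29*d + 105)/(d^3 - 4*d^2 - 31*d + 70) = (d - 3)/(d - 2)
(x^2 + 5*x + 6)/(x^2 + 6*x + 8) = (x + 3)/(x + 4)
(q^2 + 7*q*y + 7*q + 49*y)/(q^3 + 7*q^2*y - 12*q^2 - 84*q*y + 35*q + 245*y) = (q + 7)/(q^2 - 12*q + 35)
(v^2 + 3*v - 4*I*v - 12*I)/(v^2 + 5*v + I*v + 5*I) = (v^2 + v*(3 - 4*I) - 12*I)/(v^2 + v*(5 + I) + 5*I)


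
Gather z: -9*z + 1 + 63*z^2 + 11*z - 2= 63*z^2 + 2*z - 1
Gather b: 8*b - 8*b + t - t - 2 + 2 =0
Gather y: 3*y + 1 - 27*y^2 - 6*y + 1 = -27*y^2 - 3*y + 2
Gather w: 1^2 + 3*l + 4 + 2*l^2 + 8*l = 2*l^2 + 11*l + 5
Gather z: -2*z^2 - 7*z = -2*z^2 - 7*z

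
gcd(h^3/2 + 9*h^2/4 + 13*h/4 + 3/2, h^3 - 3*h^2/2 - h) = 1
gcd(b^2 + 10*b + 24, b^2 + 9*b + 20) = b + 4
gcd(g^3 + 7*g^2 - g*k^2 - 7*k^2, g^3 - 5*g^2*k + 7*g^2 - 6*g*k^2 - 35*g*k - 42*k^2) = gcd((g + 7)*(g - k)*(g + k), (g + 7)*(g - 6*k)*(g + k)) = g^2 + g*k + 7*g + 7*k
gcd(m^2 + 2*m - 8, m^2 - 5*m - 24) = 1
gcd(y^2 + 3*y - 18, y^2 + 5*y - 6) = y + 6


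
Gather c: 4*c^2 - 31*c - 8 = 4*c^2 - 31*c - 8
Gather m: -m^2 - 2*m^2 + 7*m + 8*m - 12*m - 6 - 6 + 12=-3*m^2 + 3*m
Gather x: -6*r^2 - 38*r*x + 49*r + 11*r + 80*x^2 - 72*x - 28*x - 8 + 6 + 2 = -6*r^2 + 60*r + 80*x^2 + x*(-38*r - 100)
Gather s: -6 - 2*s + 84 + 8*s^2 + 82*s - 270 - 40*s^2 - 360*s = -32*s^2 - 280*s - 192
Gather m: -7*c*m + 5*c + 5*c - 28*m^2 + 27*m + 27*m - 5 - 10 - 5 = 10*c - 28*m^2 + m*(54 - 7*c) - 20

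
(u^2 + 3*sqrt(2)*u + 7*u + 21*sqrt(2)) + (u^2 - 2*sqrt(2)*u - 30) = 2*u^2 + sqrt(2)*u + 7*u - 30 + 21*sqrt(2)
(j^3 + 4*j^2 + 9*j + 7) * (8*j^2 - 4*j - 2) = 8*j^5 + 28*j^4 + 54*j^3 + 12*j^2 - 46*j - 14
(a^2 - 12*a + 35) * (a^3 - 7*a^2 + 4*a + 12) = a^5 - 19*a^4 + 123*a^3 - 281*a^2 - 4*a + 420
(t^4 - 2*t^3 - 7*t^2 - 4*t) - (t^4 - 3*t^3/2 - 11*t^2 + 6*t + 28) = -t^3/2 + 4*t^2 - 10*t - 28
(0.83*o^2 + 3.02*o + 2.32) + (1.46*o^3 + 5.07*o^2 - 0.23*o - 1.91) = 1.46*o^3 + 5.9*o^2 + 2.79*o + 0.41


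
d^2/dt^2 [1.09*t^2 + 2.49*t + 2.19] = 2.18000000000000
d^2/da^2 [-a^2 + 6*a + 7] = -2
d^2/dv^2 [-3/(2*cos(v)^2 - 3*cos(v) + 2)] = 3*(-16*sin(v)^4 + sin(v)^2 - 57*cos(v)/2 + 9*cos(3*v)/2 + 25)/(2*sin(v)^2 + 3*cos(v) - 4)^3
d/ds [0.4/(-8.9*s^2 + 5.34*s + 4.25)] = (7.12*s - 2.136)/(-8.9*s^2 + 5.34*s + 4.25)^2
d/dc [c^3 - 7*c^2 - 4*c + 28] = 3*c^2 - 14*c - 4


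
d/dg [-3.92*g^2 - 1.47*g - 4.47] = -7.84*g - 1.47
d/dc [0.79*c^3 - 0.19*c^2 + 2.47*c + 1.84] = 2.37*c^2 - 0.38*c + 2.47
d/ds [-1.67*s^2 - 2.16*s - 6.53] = -3.34*s - 2.16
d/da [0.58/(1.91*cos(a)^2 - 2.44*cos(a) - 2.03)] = (2.2156*cos(a) - 1.4152)*sin(a)/(-1.91*cos(a)^2 + 2.44*cos(a) + 2.03)^2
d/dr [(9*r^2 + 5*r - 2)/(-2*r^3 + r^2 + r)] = 2*(9*r^4 + 10*r^3 - 4*r^2 + 2*r + 1)/(r^2*(4*r^4 - 4*r^3 - 3*r^2 + 2*r + 1))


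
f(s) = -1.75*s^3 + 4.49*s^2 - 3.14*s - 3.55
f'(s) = -5.25*s^2 + 8.98*s - 3.14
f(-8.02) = 1213.17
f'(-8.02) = -412.84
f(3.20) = -24.96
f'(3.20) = -28.16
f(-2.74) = 74.76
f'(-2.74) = -67.16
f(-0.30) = -2.16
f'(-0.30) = -6.31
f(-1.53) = 18.03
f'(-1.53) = -29.17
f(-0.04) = -3.42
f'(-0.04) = -3.51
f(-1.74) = 24.73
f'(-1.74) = -34.66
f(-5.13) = 366.98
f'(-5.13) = -187.37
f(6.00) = -238.75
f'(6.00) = -138.26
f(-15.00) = 6960.05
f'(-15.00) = -1319.09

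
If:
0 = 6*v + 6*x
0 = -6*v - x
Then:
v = 0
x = 0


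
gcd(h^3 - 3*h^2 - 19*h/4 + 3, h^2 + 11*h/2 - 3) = h - 1/2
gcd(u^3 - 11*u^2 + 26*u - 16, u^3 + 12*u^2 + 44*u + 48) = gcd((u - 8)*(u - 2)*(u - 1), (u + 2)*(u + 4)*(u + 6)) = 1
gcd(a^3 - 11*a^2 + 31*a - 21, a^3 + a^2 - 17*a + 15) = a^2 - 4*a + 3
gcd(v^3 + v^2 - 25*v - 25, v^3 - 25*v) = v^2 - 25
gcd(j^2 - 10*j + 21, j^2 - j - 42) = j - 7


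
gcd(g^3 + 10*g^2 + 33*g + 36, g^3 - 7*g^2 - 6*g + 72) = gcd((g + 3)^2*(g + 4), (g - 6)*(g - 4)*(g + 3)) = g + 3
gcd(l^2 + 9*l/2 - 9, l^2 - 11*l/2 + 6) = l - 3/2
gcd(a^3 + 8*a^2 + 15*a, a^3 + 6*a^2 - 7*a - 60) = a + 5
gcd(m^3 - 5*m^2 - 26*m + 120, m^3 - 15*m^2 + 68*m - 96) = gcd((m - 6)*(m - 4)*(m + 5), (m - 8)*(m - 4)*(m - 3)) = m - 4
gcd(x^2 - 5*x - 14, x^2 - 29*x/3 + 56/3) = x - 7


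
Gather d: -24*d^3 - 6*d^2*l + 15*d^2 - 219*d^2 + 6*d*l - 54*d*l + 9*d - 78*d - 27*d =-24*d^3 + d^2*(-6*l - 204) + d*(-48*l - 96)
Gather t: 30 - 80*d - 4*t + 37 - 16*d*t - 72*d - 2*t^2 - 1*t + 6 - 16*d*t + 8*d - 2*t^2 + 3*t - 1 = -144*d - 4*t^2 + t*(-32*d - 2) + 72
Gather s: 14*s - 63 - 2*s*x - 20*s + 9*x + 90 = s*(-2*x - 6) + 9*x + 27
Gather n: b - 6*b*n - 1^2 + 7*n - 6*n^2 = b - 6*n^2 + n*(7 - 6*b) - 1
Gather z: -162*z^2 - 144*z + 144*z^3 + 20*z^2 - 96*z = 144*z^3 - 142*z^2 - 240*z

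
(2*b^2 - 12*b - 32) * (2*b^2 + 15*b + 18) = 4*b^4 + 6*b^3 - 208*b^2 - 696*b - 576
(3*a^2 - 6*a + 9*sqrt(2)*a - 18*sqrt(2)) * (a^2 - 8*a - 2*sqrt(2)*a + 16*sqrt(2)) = 3*a^4 - 30*a^3 + 3*sqrt(2)*a^3 - 30*sqrt(2)*a^2 + 12*a^2 + 48*sqrt(2)*a + 360*a - 576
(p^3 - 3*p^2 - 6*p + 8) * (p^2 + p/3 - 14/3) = p^5 - 8*p^4/3 - 35*p^3/3 + 20*p^2 + 92*p/3 - 112/3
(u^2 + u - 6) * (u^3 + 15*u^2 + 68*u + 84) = u^5 + 16*u^4 + 77*u^3 + 62*u^2 - 324*u - 504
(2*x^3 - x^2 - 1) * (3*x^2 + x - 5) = 6*x^5 - x^4 - 11*x^3 + 2*x^2 - x + 5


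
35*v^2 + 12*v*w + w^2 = (5*v + w)*(7*v + w)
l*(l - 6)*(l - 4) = l^3 - 10*l^2 + 24*l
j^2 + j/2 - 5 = (j - 2)*(j + 5/2)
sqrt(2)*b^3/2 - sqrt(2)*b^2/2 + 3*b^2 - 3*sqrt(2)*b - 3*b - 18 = (b - 3)*(b + 3*sqrt(2))*(sqrt(2)*b/2 + sqrt(2))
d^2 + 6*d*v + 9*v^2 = (d + 3*v)^2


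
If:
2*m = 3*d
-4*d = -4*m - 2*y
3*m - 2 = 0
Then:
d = 4/9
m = 2/3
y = -4/9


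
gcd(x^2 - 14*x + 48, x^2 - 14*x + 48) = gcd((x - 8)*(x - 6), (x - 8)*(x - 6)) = x^2 - 14*x + 48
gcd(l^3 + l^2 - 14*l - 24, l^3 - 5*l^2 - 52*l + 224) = l - 4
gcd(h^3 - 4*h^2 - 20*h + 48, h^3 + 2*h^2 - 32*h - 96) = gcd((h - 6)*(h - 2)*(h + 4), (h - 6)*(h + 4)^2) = h^2 - 2*h - 24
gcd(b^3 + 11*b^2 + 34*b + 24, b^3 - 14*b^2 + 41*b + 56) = b + 1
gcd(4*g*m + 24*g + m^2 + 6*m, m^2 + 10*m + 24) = m + 6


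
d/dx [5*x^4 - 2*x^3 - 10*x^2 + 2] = 2*x*(10*x^2 - 3*x - 10)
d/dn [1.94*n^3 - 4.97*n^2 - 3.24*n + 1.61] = 5.82*n^2 - 9.94*n - 3.24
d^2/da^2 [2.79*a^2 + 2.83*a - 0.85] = 5.58000000000000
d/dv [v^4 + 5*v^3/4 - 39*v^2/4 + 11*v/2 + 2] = 4*v^3 + 15*v^2/4 - 39*v/2 + 11/2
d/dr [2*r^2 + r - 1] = 4*r + 1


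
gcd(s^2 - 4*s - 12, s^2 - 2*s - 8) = s + 2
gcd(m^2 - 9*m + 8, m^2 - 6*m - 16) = m - 8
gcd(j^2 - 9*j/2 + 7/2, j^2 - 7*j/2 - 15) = 1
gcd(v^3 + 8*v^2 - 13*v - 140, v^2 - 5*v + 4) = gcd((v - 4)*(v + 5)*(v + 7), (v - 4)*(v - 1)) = v - 4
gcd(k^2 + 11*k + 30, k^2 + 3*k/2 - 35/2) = k + 5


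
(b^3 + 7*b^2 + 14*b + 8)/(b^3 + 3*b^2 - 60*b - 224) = (b^2 + 3*b + 2)/(b^2 - b - 56)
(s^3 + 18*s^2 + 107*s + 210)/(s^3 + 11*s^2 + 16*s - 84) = (s + 5)/(s - 2)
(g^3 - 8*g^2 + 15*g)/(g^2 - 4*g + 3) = g*(g - 5)/(g - 1)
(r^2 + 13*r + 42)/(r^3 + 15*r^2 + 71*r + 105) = (r + 6)/(r^2 + 8*r + 15)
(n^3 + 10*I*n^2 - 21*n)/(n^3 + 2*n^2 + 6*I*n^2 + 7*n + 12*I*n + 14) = n*(n + 3*I)/(n^2 + n*(2 - I) - 2*I)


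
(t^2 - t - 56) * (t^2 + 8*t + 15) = t^4 + 7*t^3 - 49*t^2 - 463*t - 840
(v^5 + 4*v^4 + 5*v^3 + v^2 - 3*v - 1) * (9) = 9*v^5 + 36*v^4 + 45*v^3 + 9*v^2 - 27*v - 9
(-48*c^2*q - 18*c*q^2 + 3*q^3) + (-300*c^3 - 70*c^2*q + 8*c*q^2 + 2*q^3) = -300*c^3 - 118*c^2*q - 10*c*q^2 + 5*q^3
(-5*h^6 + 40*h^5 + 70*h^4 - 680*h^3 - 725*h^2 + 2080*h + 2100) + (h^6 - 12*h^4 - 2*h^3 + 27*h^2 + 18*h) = -4*h^6 + 40*h^5 + 58*h^4 - 682*h^3 - 698*h^2 + 2098*h + 2100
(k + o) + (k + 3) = 2*k + o + 3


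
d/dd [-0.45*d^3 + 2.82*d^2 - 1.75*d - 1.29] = -1.35*d^2 + 5.64*d - 1.75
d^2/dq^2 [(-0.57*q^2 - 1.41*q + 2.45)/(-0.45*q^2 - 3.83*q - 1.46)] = (-1.39374*q^3 - 5.22369*q^2 - 30.89367*q - 81.997162)/(0.091125*q^6 + 2.326725*q^5 + 20.689965*q^4 + 71.279747*q^3 + 67.127442*q^2 + 24.492084*q + 3.112136)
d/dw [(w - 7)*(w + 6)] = 2*w - 1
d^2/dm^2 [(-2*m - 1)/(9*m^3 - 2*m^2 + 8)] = 2*(-m^2*(2*m + 1)*(27*m - 4)^2 + (54*m^2 - 8*m + (2*m + 1)*(27*m - 2))*(9*m^3 - 2*m^2 + 8))/(9*m^3 - 2*m^2 + 8)^3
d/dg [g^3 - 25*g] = 3*g^2 - 25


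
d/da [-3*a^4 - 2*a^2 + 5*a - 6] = -12*a^3 - 4*a + 5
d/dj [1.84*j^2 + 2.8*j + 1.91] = 3.68*j + 2.8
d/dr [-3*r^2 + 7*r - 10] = 7 - 6*r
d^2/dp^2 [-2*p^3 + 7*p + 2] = -12*p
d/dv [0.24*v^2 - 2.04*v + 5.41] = 0.48*v - 2.04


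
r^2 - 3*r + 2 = (r - 2)*(r - 1)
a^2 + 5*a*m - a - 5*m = (a - 1)*(a + 5*m)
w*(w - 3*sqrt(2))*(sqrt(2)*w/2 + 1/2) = sqrt(2)*w^3/2 - 5*w^2/2 - 3*sqrt(2)*w/2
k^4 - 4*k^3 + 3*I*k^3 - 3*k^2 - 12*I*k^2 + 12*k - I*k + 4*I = (k - 4)*(k + I)^3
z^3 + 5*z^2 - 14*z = z*(z - 2)*(z + 7)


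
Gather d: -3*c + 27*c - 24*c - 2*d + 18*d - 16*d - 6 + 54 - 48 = 0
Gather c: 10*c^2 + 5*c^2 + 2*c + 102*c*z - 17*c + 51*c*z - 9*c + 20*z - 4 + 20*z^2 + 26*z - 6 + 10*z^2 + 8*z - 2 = 15*c^2 + c*(153*z - 24) + 30*z^2 + 54*z - 12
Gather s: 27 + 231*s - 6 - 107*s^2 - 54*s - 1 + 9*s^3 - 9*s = 9*s^3 - 107*s^2 + 168*s + 20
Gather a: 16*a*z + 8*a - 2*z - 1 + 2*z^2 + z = a*(16*z + 8) + 2*z^2 - z - 1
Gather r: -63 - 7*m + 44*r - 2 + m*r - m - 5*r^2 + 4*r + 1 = -8*m - 5*r^2 + r*(m + 48) - 64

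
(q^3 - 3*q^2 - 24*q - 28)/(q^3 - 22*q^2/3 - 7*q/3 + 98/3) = 3*(q + 2)/(3*q - 7)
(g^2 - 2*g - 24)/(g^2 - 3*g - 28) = (g - 6)/(g - 7)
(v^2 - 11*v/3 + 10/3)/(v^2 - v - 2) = (v - 5/3)/(v + 1)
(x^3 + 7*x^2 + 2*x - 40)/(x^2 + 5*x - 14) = (x^2 + 9*x + 20)/(x + 7)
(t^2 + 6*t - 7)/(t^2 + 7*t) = (t - 1)/t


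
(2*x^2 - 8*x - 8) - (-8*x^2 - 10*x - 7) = 10*x^2 + 2*x - 1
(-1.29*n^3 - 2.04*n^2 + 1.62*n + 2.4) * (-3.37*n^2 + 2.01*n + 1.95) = 4.3473*n^5 + 4.2819*n^4 - 12.0753*n^3 - 8.8098*n^2 + 7.983*n + 4.68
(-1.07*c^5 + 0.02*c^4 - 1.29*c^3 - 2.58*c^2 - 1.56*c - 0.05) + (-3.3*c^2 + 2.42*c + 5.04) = -1.07*c^5 + 0.02*c^4 - 1.29*c^3 - 5.88*c^2 + 0.86*c + 4.99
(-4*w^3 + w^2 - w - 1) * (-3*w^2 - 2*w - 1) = 12*w^5 + 5*w^4 + 5*w^3 + 4*w^2 + 3*w + 1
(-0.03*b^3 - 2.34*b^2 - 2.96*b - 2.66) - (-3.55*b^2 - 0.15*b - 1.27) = -0.03*b^3 + 1.21*b^2 - 2.81*b - 1.39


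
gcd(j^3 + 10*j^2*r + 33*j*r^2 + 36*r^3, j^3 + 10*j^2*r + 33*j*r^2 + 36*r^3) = j^3 + 10*j^2*r + 33*j*r^2 + 36*r^3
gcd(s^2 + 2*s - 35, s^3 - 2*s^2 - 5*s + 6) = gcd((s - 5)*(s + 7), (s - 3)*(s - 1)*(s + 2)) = 1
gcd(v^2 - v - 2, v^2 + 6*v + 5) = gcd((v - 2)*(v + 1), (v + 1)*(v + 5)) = v + 1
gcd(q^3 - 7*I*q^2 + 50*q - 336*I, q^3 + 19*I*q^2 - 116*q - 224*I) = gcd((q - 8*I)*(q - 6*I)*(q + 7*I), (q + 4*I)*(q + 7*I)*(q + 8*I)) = q + 7*I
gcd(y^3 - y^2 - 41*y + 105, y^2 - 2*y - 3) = y - 3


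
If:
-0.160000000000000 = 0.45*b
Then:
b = -0.36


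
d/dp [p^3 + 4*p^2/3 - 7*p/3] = 3*p^2 + 8*p/3 - 7/3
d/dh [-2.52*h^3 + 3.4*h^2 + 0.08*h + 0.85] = -7.56*h^2 + 6.8*h + 0.08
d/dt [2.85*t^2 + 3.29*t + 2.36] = 5.7*t + 3.29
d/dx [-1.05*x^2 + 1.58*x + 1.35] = 1.58 - 2.1*x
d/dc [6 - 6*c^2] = -12*c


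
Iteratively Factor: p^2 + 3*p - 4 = (p - 1)*(p + 4)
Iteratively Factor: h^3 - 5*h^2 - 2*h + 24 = (h - 3)*(h^2 - 2*h - 8) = (h - 4)*(h - 3)*(h + 2)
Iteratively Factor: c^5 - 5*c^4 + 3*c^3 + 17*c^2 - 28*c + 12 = (c - 1)*(c^4 - 4*c^3 - c^2 + 16*c - 12) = (c - 2)*(c - 1)*(c^3 - 2*c^2 - 5*c + 6) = (c - 2)*(c - 1)*(c + 2)*(c^2 - 4*c + 3) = (c - 2)*(c - 1)^2*(c + 2)*(c - 3)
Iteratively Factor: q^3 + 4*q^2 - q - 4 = (q + 4)*(q^2 - 1) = (q + 1)*(q + 4)*(q - 1)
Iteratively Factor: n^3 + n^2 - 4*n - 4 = (n + 2)*(n^2 - n - 2) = (n + 1)*(n + 2)*(n - 2)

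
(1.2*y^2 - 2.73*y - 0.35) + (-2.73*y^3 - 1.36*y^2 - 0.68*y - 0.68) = -2.73*y^3 - 0.16*y^2 - 3.41*y - 1.03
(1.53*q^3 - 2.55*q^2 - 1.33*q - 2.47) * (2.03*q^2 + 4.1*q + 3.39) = 3.1059*q^5 + 1.0965*q^4 - 7.9682*q^3 - 19.1116*q^2 - 14.6357*q - 8.3733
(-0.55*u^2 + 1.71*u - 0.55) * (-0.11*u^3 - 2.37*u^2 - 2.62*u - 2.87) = 0.0605*u^5 + 1.1154*u^4 - 2.5512*u^3 - 1.5982*u^2 - 3.4667*u + 1.5785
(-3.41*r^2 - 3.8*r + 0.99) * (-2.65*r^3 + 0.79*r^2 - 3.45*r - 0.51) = 9.0365*r^5 + 7.3761*r^4 + 6.139*r^3 + 15.6312*r^2 - 1.4775*r - 0.5049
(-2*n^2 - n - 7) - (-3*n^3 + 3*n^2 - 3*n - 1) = 3*n^3 - 5*n^2 + 2*n - 6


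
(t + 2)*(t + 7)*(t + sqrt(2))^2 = t^4 + 2*sqrt(2)*t^3 + 9*t^3 + 16*t^2 + 18*sqrt(2)*t^2 + 18*t + 28*sqrt(2)*t + 28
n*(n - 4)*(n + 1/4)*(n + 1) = n^4 - 11*n^3/4 - 19*n^2/4 - n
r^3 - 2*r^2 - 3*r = r*(r - 3)*(r + 1)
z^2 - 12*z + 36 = (z - 6)^2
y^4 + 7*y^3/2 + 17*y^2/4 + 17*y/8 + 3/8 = (y + 1/2)^2*(y + 1)*(y + 3/2)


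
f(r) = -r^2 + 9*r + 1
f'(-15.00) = 39.00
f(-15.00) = -359.00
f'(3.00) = 3.00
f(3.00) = 19.00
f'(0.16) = 8.68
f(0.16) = 2.41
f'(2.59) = 3.82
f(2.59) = 17.60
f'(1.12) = 6.76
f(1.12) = 9.83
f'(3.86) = 1.28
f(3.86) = 20.84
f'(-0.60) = 10.20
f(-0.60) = -4.76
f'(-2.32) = 13.64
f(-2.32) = -25.26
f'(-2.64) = 14.28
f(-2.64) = -29.73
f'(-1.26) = 11.52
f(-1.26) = -11.93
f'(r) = 9 - 2*r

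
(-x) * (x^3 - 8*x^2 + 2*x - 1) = -x^4 + 8*x^3 - 2*x^2 + x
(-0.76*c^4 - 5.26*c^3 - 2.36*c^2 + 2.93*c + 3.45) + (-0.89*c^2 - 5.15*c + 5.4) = -0.76*c^4 - 5.26*c^3 - 3.25*c^2 - 2.22*c + 8.85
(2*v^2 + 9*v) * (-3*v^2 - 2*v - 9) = -6*v^4 - 31*v^3 - 36*v^2 - 81*v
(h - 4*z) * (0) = 0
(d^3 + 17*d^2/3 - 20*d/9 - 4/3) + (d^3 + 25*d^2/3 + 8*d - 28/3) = 2*d^3 + 14*d^2 + 52*d/9 - 32/3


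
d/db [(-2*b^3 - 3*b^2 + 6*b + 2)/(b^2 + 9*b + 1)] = (-2*b^4 - 36*b^3 - 39*b^2 - 10*b - 12)/(b^4 + 18*b^3 + 83*b^2 + 18*b + 1)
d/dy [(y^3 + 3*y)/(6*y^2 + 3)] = (2*y^4 - 3*y^2 + 3)/(3*(4*y^4 + 4*y^2 + 1))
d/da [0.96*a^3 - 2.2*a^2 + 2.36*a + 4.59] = 2.88*a^2 - 4.4*a + 2.36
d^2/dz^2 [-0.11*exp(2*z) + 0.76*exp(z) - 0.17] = (0.76 - 0.44*exp(z))*exp(z)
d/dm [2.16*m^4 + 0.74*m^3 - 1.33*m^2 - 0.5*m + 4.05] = 8.64*m^3 + 2.22*m^2 - 2.66*m - 0.5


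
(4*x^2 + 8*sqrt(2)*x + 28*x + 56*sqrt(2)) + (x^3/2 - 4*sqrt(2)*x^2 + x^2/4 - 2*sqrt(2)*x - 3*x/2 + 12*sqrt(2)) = x^3/2 - 4*sqrt(2)*x^2 + 17*x^2/4 + 6*sqrt(2)*x + 53*x/2 + 68*sqrt(2)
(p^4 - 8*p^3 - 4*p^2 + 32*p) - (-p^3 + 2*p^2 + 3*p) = p^4 - 7*p^3 - 6*p^2 + 29*p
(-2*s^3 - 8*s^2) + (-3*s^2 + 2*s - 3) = -2*s^3 - 11*s^2 + 2*s - 3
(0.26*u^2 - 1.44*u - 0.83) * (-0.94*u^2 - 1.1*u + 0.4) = -0.2444*u^4 + 1.0676*u^3 + 2.4682*u^2 + 0.337*u - 0.332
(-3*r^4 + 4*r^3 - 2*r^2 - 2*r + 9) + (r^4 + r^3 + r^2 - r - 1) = -2*r^4 + 5*r^3 - r^2 - 3*r + 8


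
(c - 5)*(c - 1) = c^2 - 6*c + 5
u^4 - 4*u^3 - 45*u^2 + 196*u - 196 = (u - 7)*(u - 2)^2*(u + 7)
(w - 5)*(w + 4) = w^2 - w - 20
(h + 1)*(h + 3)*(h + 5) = h^3 + 9*h^2 + 23*h + 15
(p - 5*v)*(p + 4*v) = p^2 - p*v - 20*v^2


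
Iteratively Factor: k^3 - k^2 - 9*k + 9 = (k + 3)*(k^2 - 4*k + 3) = (k - 3)*(k + 3)*(k - 1)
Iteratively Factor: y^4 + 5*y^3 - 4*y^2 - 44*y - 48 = (y + 4)*(y^3 + y^2 - 8*y - 12) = (y - 3)*(y + 4)*(y^2 + 4*y + 4) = (y - 3)*(y + 2)*(y + 4)*(y + 2)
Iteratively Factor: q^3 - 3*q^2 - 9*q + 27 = (q + 3)*(q^2 - 6*q + 9) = (q - 3)*(q + 3)*(q - 3)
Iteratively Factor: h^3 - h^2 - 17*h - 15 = (h + 1)*(h^2 - 2*h - 15) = (h + 1)*(h + 3)*(h - 5)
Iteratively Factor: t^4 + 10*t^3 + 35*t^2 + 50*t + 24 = (t + 2)*(t^3 + 8*t^2 + 19*t + 12) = (t + 1)*(t + 2)*(t^2 + 7*t + 12) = (t + 1)*(t + 2)*(t + 4)*(t + 3)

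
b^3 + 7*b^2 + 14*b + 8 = (b + 1)*(b + 2)*(b + 4)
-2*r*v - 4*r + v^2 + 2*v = (-2*r + v)*(v + 2)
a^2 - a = a*(a - 1)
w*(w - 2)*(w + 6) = w^3 + 4*w^2 - 12*w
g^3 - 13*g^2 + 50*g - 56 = (g - 7)*(g - 4)*(g - 2)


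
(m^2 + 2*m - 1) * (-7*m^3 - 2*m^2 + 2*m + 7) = -7*m^5 - 16*m^4 + 5*m^3 + 13*m^2 + 12*m - 7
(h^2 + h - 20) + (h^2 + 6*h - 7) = 2*h^2 + 7*h - 27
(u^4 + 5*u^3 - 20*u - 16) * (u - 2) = u^5 + 3*u^4 - 10*u^3 - 20*u^2 + 24*u + 32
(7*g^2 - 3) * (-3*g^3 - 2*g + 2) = -21*g^5 - 5*g^3 + 14*g^2 + 6*g - 6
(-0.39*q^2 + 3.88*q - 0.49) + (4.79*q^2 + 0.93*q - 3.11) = 4.4*q^2 + 4.81*q - 3.6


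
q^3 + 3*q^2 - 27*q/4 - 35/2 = (q - 5/2)*(q + 2)*(q + 7/2)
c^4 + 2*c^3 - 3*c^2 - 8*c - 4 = (c - 2)*(c + 1)^2*(c + 2)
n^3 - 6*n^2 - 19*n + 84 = (n - 7)*(n - 3)*(n + 4)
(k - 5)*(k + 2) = k^2 - 3*k - 10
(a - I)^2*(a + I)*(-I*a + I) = -I*a^4 - a^3 + I*a^3 + a^2 - I*a^2 - a + I*a + 1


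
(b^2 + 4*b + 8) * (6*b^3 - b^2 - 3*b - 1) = 6*b^5 + 23*b^4 + 41*b^3 - 21*b^2 - 28*b - 8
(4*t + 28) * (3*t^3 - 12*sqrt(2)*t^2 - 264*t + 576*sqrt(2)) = 12*t^4 - 48*sqrt(2)*t^3 + 84*t^3 - 1056*t^2 - 336*sqrt(2)*t^2 - 7392*t + 2304*sqrt(2)*t + 16128*sqrt(2)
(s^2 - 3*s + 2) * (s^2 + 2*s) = s^4 - s^3 - 4*s^2 + 4*s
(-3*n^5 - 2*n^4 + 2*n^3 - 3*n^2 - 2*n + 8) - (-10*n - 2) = -3*n^5 - 2*n^4 + 2*n^3 - 3*n^2 + 8*n + 10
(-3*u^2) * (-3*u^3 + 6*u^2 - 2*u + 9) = 9*u^5 - 18*u^4 + 6*u^3 - 27*u^2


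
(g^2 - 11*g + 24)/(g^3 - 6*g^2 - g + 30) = (g - 8)/(g^2 - 3*g - 10)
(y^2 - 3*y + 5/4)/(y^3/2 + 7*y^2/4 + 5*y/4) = (4*y^2 - 12*y + 5)/(y*(2*y^2 + 7*y + 5))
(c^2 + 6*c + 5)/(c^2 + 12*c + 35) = (c + 1)/(c + 7)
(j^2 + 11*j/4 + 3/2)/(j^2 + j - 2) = (j + 3/4)/(j - 1)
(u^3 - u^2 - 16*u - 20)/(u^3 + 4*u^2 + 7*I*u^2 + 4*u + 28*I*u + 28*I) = (u - 5)/(u + 7*I)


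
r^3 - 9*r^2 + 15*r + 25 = (r - 5)^2*(r + 1)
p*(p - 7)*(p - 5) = p^3 - 12*p^2 + 35*p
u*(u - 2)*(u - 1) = u^3 - 3*u^2 + 2*u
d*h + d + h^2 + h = (d + h)*(h + 1)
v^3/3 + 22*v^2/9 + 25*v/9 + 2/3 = (v/3 + 1/3)*(v + 1/3)*(v + 6)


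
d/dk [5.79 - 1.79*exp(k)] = -1.79*exp(k)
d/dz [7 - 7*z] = -7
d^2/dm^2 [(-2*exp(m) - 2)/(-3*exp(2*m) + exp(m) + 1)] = (18*exp(3*m) + 78*exp(2*m) + 18*exp(m) + 24)*exp(2*m)/(27*exp(6*m) - 27*exp(5*m) - 18*exp(4*m) + 17*exp(3*m) + 6*exp(2*m) - 3*exp(m) - 1)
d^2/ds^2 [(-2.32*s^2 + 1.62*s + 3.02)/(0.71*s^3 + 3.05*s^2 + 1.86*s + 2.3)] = (-2.339024*s^6 + 4.89985200000002*s^5 + 57.699996*s^4 + 209.860876*s^3 + 258.393852*s^2 + 5.01900000000003*s - 59.880936)/(0.357911*s^9 + 4.612515*s^8 + 22.627203*s^7 + 56.017895*s^6 + 89.160798*s^5 + 114.06687*s^4 + 95.989956*s^3 + 72.27474*s^2 + 29.5182*s + 12.167)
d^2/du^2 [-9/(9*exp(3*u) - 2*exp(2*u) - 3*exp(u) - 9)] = 9*(2*(-27*exp(2*u) + 4*exp(u) + 3)^2*exp(u) + (81*exp(2*u) - 8*exp(u) - 3)*(-9*exp(3*u) + 2*exp(2*u) + 3*exp(u) + 9))*exp(u)/(-9*exp(3*u) + 2*exp(2*u) + 3*exp(u) + 9)^3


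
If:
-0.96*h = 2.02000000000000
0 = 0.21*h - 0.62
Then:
No Solution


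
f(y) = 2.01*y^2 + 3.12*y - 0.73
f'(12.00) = 51.36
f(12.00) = 326.15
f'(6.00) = 27.24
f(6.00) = 90.35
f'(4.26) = 20.25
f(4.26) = 49.04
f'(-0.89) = -0.46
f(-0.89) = -1.91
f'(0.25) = 4.12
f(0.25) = 0.18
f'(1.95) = 10.96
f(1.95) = 13.00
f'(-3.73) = -11.87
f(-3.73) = 15.60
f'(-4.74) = -15.93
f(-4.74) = 29.64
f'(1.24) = 8.10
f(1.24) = 6.23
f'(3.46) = 17.03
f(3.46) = 34.13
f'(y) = 4.02*y + 3.12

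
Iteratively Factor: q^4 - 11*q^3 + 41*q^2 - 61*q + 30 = (q - 1)*(q^3 - 10*q^2 + 31*q - 30) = (q - 3)*(q - 1)*(q^2 - 7*q + 10) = (q - 5)*(q - 3)*(q - 1)*(q - 2)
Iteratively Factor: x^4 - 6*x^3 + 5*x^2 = (x - 5)*(x^3 - x^2) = x*(x - 5)*(x^2 - x) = x^2*(x - 5)*(x - 1)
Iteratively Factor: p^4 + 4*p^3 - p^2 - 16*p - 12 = (p - 2)*(p^3 + 6*p^2 + 11*p + 6) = (p - 2)*(p + 3)*(p^2 + 3*p + 2) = (p - 2)*(p + 1)*(p + 3)*(p + 2)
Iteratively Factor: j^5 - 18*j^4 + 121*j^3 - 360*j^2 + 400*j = (j - 5)*(j^4 - 13*j^3 + 56*j^2 - 80*j) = (j - 5)^2*(j^3 - 8*j^2 + 16*j) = j*(j - 5)^2*(j^2 - 8*j + 16) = j*(j - 5)^2*(j - 4)*(j - 4)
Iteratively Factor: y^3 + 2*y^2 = (y)*(y^2 + 2*y) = y^2*(y + 2)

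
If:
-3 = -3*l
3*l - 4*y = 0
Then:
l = 1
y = 3/4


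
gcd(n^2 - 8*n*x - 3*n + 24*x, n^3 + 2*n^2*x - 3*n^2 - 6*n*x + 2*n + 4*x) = 1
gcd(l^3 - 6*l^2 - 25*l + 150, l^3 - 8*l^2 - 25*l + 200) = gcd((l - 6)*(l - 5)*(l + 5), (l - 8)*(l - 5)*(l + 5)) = l^2 - 25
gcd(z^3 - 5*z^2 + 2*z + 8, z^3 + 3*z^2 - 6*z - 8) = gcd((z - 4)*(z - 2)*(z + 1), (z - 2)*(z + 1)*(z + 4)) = z^2 - z - 2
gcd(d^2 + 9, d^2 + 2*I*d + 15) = d - 3*I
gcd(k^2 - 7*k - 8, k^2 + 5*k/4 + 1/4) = k + 1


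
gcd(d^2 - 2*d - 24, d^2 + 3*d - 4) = d + 4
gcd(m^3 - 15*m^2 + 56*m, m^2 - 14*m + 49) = m - 7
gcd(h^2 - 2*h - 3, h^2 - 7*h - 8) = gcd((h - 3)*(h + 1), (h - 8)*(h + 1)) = h + 1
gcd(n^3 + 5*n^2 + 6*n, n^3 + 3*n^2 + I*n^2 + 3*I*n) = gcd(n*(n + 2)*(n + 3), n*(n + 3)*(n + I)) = n^2 + 3*n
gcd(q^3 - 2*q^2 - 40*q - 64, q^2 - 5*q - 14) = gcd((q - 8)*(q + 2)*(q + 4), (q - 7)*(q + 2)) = q + 2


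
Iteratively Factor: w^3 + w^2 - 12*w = (w + 4)*(w^2 - 3*w) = w*(w + 4)*(w - 3)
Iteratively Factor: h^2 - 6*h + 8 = (h - 2)*(h - 4)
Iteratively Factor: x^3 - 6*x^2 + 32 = (x + 2)*(x^2 - 8*x + 16) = (x - 4)*(x + 2)*(x - 4)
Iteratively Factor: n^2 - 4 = (n + 2)*(n - 2)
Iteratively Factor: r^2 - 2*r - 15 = (r - 5)*(r + 3)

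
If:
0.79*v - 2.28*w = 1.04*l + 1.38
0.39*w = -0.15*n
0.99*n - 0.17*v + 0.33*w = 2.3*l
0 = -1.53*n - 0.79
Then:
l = -0.33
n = -0.52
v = 1.88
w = 0.20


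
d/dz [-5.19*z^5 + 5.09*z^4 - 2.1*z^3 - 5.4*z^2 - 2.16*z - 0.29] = -25.95*z^4 + 20.36*z^3 - 6.3*z^2 - 10.8*z - 2.16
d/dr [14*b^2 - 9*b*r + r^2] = -9*b + 2*r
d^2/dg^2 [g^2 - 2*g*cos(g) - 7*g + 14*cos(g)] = 2*g*cos(g) + 4*sin(g) - 14*cos(g) + 2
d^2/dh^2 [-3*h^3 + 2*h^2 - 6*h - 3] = 4 - 18*h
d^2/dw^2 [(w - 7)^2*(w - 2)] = 6*w - 32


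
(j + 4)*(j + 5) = j^2 + 9*j + 20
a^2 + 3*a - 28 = (a - 4)*(a + 7)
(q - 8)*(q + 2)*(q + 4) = q^3 - 2*q^2 - 40*q - 64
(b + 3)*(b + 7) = b^2 + 10*b + 21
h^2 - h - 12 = (h - 4)*(h + 3)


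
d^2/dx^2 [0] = 0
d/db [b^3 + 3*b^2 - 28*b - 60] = 3*b^2 + 6*b - 28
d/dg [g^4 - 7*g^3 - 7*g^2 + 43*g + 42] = 4*g^3 - 21*g^2 - 14*g + 43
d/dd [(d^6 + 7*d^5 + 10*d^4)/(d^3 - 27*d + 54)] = d^3*(3*d^4 + 23*d^3 - 56*d^2 - 600*d - 720)/(d^5 + 3*d^4 - 45*d^3 - 27*d^2 + 648*d - 972)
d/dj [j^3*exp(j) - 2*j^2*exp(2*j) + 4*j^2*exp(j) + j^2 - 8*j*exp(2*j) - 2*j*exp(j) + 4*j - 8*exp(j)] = j^3*exp(j) - 4*j^2*exp(2*j) + 7*j^2*exp(j) - 20*j*exp(2*j) + 6*j*exp(j) + 2*j - 8*exp(2*j) - 10*exp(j) + 4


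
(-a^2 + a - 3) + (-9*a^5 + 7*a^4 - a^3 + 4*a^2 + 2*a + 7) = -9*a^5 + 7*a^4 - a^3 + 3*a^2 + 3*a + 4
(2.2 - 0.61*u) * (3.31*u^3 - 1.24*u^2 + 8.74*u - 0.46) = -2.0191*u^4 + 8.0384*u^3 - 8.0594*u^2 + 19.5086*u - 1.012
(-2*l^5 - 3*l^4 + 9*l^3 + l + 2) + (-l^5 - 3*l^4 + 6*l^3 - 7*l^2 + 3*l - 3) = -3*l^5 - 6*l^4 + 15*l^3 - 7*l^2 + 4*l - 1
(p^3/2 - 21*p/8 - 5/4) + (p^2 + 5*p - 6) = p^3/2 + p^2 + 19*p/8 - 29/4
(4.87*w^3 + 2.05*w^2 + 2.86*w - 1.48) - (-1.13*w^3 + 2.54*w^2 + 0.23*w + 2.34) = 6.0*w^3 - 0.49*w^2 + 2.63*w - 3.82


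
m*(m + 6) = m^2 + 6*m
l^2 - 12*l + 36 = (l - 6)^2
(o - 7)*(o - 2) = o^2 - 9*o + 14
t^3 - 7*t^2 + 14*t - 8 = (t - 4)*(t - 2)*(t - 1)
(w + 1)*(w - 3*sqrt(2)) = w^2 - 3*sqrt(2)*w + w - 3*sqrt(2)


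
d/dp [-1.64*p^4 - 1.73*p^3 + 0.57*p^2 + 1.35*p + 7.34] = -6.56*p^3 - 5.19*p^2 + 1.14*p + 1.35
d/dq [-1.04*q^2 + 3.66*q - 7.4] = 3.66 - 2.08*q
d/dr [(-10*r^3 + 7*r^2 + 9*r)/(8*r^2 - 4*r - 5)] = 5*(-16*r^4 + 16*r^3 + 10*r^2 - 14*r - 9)/(64*r^4 - 64*r^3 - 64*r^2 + 40*r + 25)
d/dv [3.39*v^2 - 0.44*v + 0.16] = 6.78*v - 0.44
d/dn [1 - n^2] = -2*n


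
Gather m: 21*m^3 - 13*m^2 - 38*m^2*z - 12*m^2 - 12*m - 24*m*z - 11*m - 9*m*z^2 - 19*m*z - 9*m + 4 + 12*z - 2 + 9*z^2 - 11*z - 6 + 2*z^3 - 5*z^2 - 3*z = 21*m^3 + m^2*(-38*z - 25) + m*(-9*z^2 - 43*z - 32) + 2*z^3 + 4*z^2 - 2*z - 4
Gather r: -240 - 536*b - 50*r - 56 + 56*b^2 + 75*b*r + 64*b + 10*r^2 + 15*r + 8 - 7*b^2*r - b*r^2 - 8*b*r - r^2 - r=56*b^2 - 472*b + r^2*(9 - b) + r*(-7*b^2 + 67*b - 36) - 288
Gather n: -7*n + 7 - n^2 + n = -n^2 - 6*n + 7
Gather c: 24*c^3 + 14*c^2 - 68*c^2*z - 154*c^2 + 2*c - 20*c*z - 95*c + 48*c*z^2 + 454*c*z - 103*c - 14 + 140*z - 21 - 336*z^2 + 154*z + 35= 24*c^3 + c^2*(-68*z - 140) + c*(48*z^2 + 434*z - 196) - 336*z^2 + 294*z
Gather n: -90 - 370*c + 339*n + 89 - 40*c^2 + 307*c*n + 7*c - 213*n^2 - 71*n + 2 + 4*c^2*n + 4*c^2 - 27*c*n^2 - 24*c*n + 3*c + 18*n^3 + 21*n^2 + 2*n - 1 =-36*c^2 - 360*c + 18*n^3 + n^2*(-27*c - 192) + n*(4*c^2 + 283*c + 270)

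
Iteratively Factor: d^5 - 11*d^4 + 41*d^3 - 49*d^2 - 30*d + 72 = (d - 2)*(d^4 - 9*d^3 + 23*d^2 - 3*d - 36) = (d - 2)*(d + 1)*(d^3 - 10*d^2 + 33*d - 36) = (d - 3)*(d - 2)*(d + 1)*(d^2 - 7*d + 12) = (d - 4)*(d - 3)*(d - 2)*(d + 1)*(d - 3)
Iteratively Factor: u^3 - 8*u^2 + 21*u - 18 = (u - 2)*(u^2 - 6*u + 9) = (u - 3)*(u - 2)*(u - 3)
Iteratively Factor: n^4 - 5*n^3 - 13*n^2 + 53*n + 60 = (n + 1)*(n^3 - 6*n^2 - 7*n + 60) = (n + 1)*(n + 3)*(n^2 - 9*n + 20) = (n - 5)*(n + 1)*(n + 3)*(n - 4)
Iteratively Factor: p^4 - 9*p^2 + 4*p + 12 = (p + 3)*(p^3 - 3*p^2 + 4) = (p - 2)*(p + 3)*(p^2 - p - 2) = (p - 2)*(p + 1)*(p + 3)*(p - 2)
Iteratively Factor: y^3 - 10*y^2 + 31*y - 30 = (y - 5)*(y^2 - 5*y + 6) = (y - 5)*(y - 3)*(y - 2)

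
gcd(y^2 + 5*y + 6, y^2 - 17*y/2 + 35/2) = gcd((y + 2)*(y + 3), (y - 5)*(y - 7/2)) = 1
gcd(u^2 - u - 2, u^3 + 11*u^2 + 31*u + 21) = u + 1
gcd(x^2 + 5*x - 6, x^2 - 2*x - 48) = x + 6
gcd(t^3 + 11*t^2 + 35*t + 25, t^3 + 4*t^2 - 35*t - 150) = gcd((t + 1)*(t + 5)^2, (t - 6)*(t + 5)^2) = t^2 + 10*t + 25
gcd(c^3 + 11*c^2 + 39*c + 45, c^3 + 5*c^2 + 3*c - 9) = c^2 + 6*c + 9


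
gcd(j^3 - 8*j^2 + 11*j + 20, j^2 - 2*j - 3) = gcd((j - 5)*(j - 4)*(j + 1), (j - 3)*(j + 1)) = j + 1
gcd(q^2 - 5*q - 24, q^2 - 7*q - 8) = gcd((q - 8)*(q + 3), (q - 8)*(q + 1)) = q - 8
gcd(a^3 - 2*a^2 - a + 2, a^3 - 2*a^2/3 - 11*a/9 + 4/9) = a + 1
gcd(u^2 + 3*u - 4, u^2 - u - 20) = u + 4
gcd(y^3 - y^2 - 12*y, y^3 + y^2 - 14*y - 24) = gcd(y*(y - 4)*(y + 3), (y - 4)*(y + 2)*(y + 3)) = y^2 - y - 12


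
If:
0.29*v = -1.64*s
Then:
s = -0.176829268292683*v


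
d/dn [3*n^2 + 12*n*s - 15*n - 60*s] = 6*n + 12*s - 15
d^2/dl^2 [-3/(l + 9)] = -6/(l + 9)^3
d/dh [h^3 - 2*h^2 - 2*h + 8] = 3*h^2 - 4*h - 2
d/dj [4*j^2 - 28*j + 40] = 8*j - 28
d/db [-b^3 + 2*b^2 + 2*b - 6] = -3*b^2 + 4*b + 2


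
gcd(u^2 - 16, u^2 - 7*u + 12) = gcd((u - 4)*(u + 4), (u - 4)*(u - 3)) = u - 4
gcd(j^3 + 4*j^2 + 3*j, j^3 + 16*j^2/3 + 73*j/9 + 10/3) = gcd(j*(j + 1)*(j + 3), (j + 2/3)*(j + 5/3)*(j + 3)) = j + 3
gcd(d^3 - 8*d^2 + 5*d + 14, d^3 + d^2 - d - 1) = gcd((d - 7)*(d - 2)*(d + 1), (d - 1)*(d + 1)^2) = d + 1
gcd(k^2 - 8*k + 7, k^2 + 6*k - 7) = k - 1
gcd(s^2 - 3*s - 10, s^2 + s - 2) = s + 2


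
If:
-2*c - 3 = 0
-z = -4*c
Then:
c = -3/2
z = -6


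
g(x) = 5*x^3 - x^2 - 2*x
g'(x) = 15*x^2 - 2*x - 2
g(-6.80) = -1604.80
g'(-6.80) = 705.20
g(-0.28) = 0.37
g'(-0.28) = -0.26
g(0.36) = -0.62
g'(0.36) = -0.78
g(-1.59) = -19.45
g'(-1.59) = 39.10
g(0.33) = -0.59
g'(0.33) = -1.03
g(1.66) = 16.80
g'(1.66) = 36.01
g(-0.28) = 0.37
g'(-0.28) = -0.26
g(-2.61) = -90.49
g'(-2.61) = 105.40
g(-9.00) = -3708.00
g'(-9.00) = 1231.00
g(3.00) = 120.00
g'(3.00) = 127.00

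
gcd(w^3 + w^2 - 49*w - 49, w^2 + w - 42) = w + 7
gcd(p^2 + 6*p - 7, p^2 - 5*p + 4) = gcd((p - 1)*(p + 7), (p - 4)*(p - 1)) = p - 1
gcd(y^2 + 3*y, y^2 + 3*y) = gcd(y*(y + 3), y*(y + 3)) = y^2 + 3*y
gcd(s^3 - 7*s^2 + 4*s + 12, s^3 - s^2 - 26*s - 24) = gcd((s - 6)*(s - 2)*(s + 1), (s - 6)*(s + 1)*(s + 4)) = s^2 - 5*s - 6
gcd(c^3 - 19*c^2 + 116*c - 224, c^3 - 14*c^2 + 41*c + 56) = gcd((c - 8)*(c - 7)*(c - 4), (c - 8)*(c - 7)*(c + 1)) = c^2 - 15*c + 56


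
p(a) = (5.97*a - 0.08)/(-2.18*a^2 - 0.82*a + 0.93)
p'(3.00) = 0.27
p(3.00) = -0.84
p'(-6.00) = 0.09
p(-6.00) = 0.49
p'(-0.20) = 6.00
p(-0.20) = -1.27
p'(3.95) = 0.16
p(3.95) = -0.65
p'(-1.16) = 21.14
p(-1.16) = 6.66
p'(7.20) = 0.05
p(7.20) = -0.36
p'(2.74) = 0.33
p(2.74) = -0.92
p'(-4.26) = 0.20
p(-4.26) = 0.73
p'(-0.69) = 56.87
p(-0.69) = -9.17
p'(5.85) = 0.07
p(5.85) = -0.44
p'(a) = (4.36*a + 0.82)*(5.97*a - 0.08)/(-2.18*a^2 - 0.82*a + 0.93)^2 + 5.97/(-2.18*a^2 - 0.82*a + 0.93)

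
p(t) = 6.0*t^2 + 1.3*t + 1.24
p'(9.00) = 109.30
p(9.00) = 498.94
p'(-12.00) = -142.70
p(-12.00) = 849.64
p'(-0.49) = -4.58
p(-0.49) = 2.04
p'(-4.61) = -54.02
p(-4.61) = 122.76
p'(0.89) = 11.98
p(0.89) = 7.15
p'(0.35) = 5.50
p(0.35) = 2.43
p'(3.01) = 37.42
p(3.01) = 59.51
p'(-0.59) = -5.78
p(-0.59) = 2.56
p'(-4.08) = -47.66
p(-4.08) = 95.81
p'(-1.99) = -22.58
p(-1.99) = 22.41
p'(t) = 12.0*t + 1.3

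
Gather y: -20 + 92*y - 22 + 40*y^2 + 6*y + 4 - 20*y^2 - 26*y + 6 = 20*y^2 + 72*y - 32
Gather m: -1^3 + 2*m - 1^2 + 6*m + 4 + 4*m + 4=12*m + 6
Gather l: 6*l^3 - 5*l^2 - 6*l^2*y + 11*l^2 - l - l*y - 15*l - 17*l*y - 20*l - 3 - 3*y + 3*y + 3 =6*l^3 + l^2*(6 - 6*y) + l*(-18*y - 36)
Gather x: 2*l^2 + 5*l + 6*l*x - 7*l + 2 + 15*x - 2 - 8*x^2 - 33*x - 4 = 2*l^2 - 2*l - 8*x^2 + x*(6*l - 18) - 4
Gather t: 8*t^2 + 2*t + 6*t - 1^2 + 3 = 8*t^2 + 8*t + 2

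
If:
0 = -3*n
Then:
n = 0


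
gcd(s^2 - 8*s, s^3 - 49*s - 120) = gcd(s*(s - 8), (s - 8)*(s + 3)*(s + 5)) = s - 8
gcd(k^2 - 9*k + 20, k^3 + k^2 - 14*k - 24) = k - 4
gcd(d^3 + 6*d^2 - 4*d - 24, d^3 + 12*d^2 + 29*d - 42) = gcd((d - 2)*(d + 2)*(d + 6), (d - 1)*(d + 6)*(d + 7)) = d + 6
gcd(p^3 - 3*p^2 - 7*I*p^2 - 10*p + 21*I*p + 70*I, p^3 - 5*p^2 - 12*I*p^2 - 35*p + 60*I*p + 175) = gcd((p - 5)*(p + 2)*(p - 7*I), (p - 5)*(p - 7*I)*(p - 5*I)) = p^2 + p*(-5 - 7*I) + 35*I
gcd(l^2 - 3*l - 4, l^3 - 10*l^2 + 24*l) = l - 4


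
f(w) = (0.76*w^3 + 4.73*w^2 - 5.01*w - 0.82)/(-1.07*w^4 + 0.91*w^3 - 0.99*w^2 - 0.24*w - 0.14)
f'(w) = (2.28*w^2 + 9.46*w - 5.01)/(-1.07*w^4 + 0.91*w^3 - 0.99*w^2 - 0.24*w - 0.14) + (0.76*w^3 + 4.73*w^2 - 5.01*w - 0.82)*(4.28*w^3 - 2.73*w^2 + 1.98*w + 0.24)/(-1.07*w^4 + 0.91*w^3 - 0.99*w^2 - 0.24*w - 0.14)^2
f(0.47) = 4.78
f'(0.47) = -11.12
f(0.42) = 5.33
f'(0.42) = -11.02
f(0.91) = 0.73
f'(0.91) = -6.25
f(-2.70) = -0.40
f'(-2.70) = -0.36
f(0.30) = 6.58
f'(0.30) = -9.34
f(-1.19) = -2.14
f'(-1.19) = -3.08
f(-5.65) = -0.03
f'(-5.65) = -0.03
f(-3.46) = -0.21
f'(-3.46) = -0.17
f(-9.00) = 0.02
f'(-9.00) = -0.01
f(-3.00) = -0.30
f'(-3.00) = -0.26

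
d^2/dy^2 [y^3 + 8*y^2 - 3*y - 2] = 6*y + 16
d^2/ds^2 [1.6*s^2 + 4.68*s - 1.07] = 3.20000000000000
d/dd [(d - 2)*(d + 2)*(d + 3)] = 3*d^2 + 6*d - 4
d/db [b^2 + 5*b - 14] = 2*b + 5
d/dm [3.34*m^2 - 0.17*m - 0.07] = 6.68*m - 0.17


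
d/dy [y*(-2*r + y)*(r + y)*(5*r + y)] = -10*r^3 - 14*r^2*y + 12*r*y^2 + 4*y^3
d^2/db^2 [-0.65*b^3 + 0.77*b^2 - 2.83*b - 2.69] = 1.54 - 3.9*b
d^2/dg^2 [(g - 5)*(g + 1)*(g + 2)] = 6*g - 4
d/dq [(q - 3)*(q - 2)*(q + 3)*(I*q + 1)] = 4*I*q^3 + q^2*(3 - 6*I) + q*(-4 - 18*I) - 9 + 18*I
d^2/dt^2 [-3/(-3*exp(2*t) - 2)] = (108*exp(2*t) - 72)*exp(2*t)/(3*exp(2*t) + 2)^3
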